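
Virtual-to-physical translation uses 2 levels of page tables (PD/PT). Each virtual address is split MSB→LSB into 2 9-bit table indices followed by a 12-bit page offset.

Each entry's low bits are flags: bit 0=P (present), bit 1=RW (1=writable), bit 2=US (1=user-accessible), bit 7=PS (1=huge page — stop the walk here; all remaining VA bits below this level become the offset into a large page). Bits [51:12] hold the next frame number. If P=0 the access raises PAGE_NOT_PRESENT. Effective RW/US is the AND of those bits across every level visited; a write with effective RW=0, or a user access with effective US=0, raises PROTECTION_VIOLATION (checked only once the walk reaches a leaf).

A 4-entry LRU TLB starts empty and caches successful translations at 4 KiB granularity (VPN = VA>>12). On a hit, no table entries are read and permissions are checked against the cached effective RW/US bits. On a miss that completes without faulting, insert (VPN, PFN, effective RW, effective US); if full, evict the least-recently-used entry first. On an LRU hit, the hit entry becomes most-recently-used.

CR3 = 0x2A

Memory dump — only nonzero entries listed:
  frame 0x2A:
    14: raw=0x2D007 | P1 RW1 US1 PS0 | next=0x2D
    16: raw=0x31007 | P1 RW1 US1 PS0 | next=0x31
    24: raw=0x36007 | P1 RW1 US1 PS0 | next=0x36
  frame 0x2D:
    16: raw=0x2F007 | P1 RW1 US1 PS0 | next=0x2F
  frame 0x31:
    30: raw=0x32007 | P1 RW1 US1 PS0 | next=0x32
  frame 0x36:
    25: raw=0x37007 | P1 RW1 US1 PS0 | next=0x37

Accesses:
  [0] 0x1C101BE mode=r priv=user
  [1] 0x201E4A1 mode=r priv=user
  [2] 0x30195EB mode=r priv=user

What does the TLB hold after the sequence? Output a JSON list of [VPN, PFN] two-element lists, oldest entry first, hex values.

Per-access translation:
#0 VA=0x1C101BE (r,user):
  L0 @0x2A[14] → 0x2D007  P=1,RW=1,US=1,PS=0
  L1 @0x2D[16] → 0x2F007  P=1,RW=1,US=1,PS=0
  ✓ 0x2F1BE  — 2 lookups
#1 VA=0x201E4A1 (r,user):
  L0 @0x2A[16] → 0x31007  P=1,RW=1,US=1,PS=0
  L1 @0x31[30] → 0x32007  P=1,RW=1,US=1,PS=0
  ✓ 0x324A1  — 2 lookups
#2 VA=0x30195EB (r,user):
  L0 @0x2A[24] → 0x36007  P=1,RW=1,US=1,PS=0
  L1 @0x36[25] → 0x37007  P=1,RW=1,US=1,PS=0
  ✓ 0x375EB  — 2 lookups

TLB: [["0x1C10", "0x2F"], ["0x201E", "0x32"], ["0x3019", "0x37"]]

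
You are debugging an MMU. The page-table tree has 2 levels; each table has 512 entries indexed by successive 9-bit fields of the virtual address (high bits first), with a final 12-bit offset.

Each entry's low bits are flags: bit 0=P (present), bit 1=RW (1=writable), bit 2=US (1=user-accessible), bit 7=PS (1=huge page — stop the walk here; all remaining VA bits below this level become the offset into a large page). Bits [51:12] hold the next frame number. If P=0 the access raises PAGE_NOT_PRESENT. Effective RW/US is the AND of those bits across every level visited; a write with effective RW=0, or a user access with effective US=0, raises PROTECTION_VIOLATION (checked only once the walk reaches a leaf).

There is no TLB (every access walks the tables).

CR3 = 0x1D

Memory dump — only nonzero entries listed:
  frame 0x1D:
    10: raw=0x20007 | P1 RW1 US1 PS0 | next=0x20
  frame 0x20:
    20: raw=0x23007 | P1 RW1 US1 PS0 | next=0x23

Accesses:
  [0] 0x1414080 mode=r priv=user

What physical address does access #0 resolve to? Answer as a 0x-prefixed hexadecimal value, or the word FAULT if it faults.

Walk each access:
#0 VA=0x1414080 (r,user):
  [0] read 0x1D idx=10: raw=0x20007 flags P=1 W=1 U=1 S=0
  [1] read 0x20 idx=20: raw=0x23007 flags P=1 W=1 U=1 S=0
  → PA=0x23080  (2 entries read)

Access #0 PA: 0x23080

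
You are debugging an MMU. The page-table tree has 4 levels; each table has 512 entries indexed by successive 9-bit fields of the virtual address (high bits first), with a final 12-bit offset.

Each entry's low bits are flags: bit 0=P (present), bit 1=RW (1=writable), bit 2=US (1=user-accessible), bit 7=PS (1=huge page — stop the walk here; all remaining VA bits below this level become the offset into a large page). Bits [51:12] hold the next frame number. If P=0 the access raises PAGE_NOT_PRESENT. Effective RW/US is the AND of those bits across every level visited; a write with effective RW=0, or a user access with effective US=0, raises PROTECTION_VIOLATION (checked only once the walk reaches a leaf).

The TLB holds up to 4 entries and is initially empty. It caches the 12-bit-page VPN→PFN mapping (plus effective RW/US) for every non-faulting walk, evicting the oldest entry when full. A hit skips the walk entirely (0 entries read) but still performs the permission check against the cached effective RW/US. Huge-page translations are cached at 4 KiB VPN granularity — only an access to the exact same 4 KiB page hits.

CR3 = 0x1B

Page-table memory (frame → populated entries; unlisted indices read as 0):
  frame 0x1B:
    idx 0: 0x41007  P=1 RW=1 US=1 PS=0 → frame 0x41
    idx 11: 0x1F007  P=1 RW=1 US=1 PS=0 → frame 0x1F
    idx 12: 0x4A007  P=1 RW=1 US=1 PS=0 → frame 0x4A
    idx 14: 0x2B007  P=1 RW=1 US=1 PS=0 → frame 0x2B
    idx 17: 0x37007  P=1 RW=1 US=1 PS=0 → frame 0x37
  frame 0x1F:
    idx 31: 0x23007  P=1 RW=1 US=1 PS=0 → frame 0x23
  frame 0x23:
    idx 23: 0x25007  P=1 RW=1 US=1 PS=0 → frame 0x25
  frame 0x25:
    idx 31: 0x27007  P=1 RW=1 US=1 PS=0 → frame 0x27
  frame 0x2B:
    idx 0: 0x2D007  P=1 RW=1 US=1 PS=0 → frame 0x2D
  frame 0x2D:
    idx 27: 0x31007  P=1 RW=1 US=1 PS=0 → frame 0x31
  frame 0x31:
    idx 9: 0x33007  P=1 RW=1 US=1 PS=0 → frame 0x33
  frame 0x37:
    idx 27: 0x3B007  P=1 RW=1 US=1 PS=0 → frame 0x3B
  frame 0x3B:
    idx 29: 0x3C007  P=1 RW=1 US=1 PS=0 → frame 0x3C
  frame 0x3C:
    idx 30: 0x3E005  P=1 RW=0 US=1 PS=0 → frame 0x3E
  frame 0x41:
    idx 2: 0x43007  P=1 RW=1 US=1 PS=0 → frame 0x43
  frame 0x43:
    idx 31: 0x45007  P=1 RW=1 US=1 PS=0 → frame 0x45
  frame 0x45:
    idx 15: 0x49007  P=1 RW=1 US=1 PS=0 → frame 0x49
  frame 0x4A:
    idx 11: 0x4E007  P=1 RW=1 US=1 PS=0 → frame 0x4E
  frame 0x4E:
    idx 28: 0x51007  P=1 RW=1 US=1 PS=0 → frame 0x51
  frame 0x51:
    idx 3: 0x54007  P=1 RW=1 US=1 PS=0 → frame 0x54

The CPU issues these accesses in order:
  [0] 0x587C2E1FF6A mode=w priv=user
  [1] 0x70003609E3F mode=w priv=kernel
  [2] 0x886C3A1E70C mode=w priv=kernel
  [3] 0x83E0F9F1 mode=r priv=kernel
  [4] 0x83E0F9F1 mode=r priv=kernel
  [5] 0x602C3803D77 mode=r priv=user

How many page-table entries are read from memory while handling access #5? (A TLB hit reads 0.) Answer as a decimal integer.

Walk each access:
#0 VA=0x587C2E1FF6A (w,user):
  L0: frame=0x1B idx=11 entry=0x1F007 [P=1 RW=1 US=1 PS=0]
  L1: frame=0x1F idx=31 entry=0x23007 [P=1 RW=1 US=1 PS=0]
  L2: frame=0x23 idx=23 entry=0x25007 [P=1 RW=1 US=1 PS=0]
  L3: frame=0x25 idx=31 entry=0x27007 [P=1 RW=1 US=1 PS=0]
  ✓ 0x27F6A  — 4 lookups
#1 VA=0x70003609E3F (w,kernel):
  L0: frame=0x1B idx=14 entry=0x2B007 [P=1 RW=1 US=1 PS=0]
  L1: frame=0x2B idx=0 entry=0x2D007 [P=1 RW=1 US=1 PS=0]
  L2: frame=0x2D idx=27 entry=0x31007 [P=1 RW=1 US=1 PS=0]
  L3: frame=0x31 idx=9 entry=0x33007 [P=1 RW=1 US=1 PS=0]
  ✓ 0x33E3F  — 4 lookups
#2 VA=0x886C3A1E70C (w,kernel):
  L0: frame=0x1B idx=17 entry=0x37007 [P=1 RW=1 US=1 PS=0]
  L1: frame=0x37 idx=27 entry=0x3B007 [P=1 RW=1 US=1 PS=0]
  L2: frame=0x3B idx=29 entry=0x3C007 [P=1 RW=1 US=1 PS=0]
  L3: frame=0x3C idx=30 entry=0x3E005 [P=1 RW=0 US=1 PS=0]
  → PROTECTION_VIOLATION  (4 entries read)
#3 VA=0x83E0F9F1 (r,kernel):
  L0: frame=0x1B idx=0 entry=0x41007 [P=1 RW=1 US=1 PS=0]
  L1: frame=0x41 idx=2 entry=0x43007 [P=1 RW=1 US=1 PS=0]
  L2: frame=0x43 idx=31 entry=0x45007 [P=1 RW=1 US=1 PS=0]
  L3: frame=0x45 idx=15 entry=0x49007 [P=1 RW=1 US=1 PS=0]
  ✓ 0x499F1  — 4 lookups
#4 VA=0x83E0F9F1 (r,kernel):
  TLB hit vpn=0x83E0F → PA=0x499F1
#5 VA=0x602C3803D77 (r,user):
  L0: frame=0x1B idx=12 entry=0x4A007 [P=1 RW=1 US=1 PS=0]
  L1: frame=0x4A idx=11 entry=0x4E007 [P=1 RW=1 US=1 PS=0]
  L2: frame=0x4E idx=28 entry=0x51007 [P=1 RW=1 US=1 PS=0]
  L3: frame=0x51 idx=3 entry=0x54007 [P=1 RW=1 US=1 PS=0]
  ✓ 0x54D77  — 4 lookups

Entries read for #5: 4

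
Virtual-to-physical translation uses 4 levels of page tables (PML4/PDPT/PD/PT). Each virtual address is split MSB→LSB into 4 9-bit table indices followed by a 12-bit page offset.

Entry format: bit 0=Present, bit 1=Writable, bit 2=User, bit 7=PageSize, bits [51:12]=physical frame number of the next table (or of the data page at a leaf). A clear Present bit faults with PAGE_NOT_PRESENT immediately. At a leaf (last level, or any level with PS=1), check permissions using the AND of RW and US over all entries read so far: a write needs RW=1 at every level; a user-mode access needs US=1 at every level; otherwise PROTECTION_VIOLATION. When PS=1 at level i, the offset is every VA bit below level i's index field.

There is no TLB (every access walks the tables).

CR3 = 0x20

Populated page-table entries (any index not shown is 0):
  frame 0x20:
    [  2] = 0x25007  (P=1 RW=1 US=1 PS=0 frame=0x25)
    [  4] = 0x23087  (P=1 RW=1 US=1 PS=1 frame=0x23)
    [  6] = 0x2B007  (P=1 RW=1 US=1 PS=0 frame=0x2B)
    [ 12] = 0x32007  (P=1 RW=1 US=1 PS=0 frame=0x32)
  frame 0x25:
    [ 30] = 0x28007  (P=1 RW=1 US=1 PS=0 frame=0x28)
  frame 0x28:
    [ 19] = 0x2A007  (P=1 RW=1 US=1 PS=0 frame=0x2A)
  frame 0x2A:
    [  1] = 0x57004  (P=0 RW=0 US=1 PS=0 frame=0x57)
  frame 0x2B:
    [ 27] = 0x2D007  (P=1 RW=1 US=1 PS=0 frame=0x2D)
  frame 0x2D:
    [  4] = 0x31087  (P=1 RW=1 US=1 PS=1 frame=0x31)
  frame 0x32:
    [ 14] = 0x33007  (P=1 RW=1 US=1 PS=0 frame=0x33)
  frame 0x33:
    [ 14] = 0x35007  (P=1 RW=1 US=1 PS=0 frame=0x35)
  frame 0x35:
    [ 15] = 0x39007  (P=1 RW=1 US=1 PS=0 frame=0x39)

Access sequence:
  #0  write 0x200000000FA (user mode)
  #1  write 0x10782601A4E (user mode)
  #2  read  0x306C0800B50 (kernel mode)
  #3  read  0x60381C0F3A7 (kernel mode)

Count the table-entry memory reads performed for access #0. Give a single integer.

Walk each access:
#0 VA=0x200000000FA (w,user):
  [0] read 0x20 idx=4: raw=0x23087 flags P=1 W=1 U=1 S=1
  → PA=0x230FA (huge @L0)  (1 entries read)
#1 VA=0x10782601A4E (w,user):
  [0] read 0x20 idx=2: raw=0x25007 flags P=1 W=1 U=1 S=0
  [1] read 0x25 idx=30: raw=0x28007 flags P=1 W=1 U=1 S=0
  [2] read 0x28 idx=19: raw=0x2A007 flags P=1 W=1 U=1 S=0
  [3] read 0x2A idx=1: raw=0x57004 flags P=0 W=0 U=1 S=0
  ✗ PAGE_NOT_PRESENT  [4 reads]
#2 VA=0x306C0800B50 (r,kernel):
  [0] read 0x20 idx=6: raw=0x2B007 flags P=1 W=1 U=1 S=0
  [1] read 0x2B idx=27: raw=0x2D007 flags P=1 W=1 U=1 S=0
  [2] read 0x2D idx=4: raw=0x31087 flags P=1 W=1 U=1 S=1
  → PA=0x31B50 (huge @L2)  (3 entries read)
#3 VA=0x60381C0F3A7 (r,kernel):
  [0] read 0x20 idx=12: raw=0x32007 flags P=1 W=1 U=1 S=0
  [1] read 0x32 idx=14: raw=0x33007 flags P=1 W=1 U=1 S=0
  [2] read 0x33 idx=14: raw=0x35007 flags P=1 W=1 U=1 S=0
  [3] read 0x35 idx=15: raw=0x39007 flags P=1 W=1 U=1 S=0
  → PA=0x393A7  (4 entries read)

Entries read for #0: 1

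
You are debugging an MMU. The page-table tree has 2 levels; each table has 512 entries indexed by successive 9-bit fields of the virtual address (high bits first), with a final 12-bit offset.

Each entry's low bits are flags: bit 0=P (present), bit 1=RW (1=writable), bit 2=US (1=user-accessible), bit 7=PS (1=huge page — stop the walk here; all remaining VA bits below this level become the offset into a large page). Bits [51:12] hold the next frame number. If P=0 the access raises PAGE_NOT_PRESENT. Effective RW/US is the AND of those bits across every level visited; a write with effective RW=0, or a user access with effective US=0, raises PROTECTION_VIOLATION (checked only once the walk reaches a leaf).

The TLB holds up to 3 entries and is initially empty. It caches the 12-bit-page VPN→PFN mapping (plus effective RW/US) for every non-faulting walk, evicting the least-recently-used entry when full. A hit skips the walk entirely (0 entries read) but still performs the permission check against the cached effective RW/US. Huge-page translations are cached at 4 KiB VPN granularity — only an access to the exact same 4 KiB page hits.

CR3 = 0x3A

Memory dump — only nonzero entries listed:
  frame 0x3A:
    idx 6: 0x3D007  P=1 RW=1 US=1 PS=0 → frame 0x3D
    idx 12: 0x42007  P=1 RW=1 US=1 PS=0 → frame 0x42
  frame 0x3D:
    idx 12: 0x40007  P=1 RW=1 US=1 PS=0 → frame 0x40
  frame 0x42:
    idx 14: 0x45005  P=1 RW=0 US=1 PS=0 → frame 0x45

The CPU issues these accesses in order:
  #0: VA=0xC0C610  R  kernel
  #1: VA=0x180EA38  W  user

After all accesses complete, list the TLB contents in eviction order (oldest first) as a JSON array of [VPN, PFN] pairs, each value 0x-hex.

Per-access translation:
#0 VA=0xC0C610 (r,kernel):
  [0] read 0x3A idx=6: raw=0x3D007 flags P=1 W=1 U=1 S=0
  [1] read 0x3D idx=12: raw=0x40007 flags P=1 W=1 U=1 S=0
  → PA=0x40610  (2 entries read)
#1 VA=0x180EA38 (w,user):
  [0] read 0x3A idx=12: raw=0x42007 flags P=1 W=1 U=1 S=0
  [1] read 0x42 idx=14: raw=0x45005 flags P=1 W=0 U=1 S=0
  ⇒ fault: PROTECTION_VIOLATION  — 2 lookups

TLB: [["0xC0C", "0x40"]]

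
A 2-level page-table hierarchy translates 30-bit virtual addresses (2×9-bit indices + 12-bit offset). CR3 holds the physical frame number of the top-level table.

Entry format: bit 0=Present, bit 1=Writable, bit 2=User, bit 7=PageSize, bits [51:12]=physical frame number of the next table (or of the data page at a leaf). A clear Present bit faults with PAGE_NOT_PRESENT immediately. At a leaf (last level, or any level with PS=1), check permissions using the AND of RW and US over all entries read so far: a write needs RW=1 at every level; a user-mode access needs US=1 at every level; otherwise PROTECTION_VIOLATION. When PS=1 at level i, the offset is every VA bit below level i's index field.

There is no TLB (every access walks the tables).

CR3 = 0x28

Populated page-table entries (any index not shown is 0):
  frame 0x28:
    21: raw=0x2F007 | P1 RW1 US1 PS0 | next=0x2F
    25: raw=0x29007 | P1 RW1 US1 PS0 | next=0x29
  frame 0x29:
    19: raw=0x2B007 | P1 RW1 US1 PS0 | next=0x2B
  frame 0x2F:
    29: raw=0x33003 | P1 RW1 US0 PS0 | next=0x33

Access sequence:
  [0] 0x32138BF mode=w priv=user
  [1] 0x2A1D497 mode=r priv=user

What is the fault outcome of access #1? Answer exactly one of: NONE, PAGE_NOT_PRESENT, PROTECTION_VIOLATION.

Walk each access:
#0 VA=0x32138BF (w,user):
  L0: frame=0x28 idx=25 entry=0x29007 [P=1 RW=1 US=1 PS=0]
  L1: frame=0x29 idx=19 entry=0x2B007 [P=1 RW=1 US=1 PS=0]
  → PA=0x2B8BF  (2 entries read)
#1 VA=0x2A1D497 (r,user):
  L0: frame=0x28 idx=21 entry=0x2F007 [P=1 RW=1 US=1 PS=0]
  L1: frame=0x2F idx=29 entry=0x33003 [P=1 RW=1 US=0 PS=0]
  → PROTECTION_VIOLATION  (2 entries read)

Access #1 fault: PROTECTION_VIOLATION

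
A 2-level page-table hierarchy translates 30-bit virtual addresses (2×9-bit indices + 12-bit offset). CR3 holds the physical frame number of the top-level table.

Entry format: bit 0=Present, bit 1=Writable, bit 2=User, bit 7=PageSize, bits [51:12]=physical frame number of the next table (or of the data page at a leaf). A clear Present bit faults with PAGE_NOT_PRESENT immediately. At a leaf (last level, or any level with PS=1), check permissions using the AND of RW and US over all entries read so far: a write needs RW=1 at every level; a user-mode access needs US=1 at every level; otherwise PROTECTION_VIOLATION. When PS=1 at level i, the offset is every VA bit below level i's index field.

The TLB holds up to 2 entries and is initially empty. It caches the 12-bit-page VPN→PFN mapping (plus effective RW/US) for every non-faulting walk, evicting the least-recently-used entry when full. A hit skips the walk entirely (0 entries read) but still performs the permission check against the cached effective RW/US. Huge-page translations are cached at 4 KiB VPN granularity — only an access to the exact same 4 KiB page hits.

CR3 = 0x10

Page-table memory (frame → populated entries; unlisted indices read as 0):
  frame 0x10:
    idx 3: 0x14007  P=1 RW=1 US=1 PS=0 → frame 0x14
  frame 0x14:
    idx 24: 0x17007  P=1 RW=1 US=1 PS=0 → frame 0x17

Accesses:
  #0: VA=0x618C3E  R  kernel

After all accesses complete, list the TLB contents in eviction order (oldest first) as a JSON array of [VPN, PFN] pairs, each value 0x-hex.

Walk each access:
#0 VA=0x618C3E (r,kernel):
  lvl0: tbl 0x10, slot 3 ⇒ 0x14007 (P1/RW1/US1/PS0)
  lvl1: tbl 0x14, slot 24 ⇒ 0x17007 (P1/RW1/US1/PS0)
  ✓ 0x17C3E  — 2 lookups

TLB: [["0x618", "0x17"]]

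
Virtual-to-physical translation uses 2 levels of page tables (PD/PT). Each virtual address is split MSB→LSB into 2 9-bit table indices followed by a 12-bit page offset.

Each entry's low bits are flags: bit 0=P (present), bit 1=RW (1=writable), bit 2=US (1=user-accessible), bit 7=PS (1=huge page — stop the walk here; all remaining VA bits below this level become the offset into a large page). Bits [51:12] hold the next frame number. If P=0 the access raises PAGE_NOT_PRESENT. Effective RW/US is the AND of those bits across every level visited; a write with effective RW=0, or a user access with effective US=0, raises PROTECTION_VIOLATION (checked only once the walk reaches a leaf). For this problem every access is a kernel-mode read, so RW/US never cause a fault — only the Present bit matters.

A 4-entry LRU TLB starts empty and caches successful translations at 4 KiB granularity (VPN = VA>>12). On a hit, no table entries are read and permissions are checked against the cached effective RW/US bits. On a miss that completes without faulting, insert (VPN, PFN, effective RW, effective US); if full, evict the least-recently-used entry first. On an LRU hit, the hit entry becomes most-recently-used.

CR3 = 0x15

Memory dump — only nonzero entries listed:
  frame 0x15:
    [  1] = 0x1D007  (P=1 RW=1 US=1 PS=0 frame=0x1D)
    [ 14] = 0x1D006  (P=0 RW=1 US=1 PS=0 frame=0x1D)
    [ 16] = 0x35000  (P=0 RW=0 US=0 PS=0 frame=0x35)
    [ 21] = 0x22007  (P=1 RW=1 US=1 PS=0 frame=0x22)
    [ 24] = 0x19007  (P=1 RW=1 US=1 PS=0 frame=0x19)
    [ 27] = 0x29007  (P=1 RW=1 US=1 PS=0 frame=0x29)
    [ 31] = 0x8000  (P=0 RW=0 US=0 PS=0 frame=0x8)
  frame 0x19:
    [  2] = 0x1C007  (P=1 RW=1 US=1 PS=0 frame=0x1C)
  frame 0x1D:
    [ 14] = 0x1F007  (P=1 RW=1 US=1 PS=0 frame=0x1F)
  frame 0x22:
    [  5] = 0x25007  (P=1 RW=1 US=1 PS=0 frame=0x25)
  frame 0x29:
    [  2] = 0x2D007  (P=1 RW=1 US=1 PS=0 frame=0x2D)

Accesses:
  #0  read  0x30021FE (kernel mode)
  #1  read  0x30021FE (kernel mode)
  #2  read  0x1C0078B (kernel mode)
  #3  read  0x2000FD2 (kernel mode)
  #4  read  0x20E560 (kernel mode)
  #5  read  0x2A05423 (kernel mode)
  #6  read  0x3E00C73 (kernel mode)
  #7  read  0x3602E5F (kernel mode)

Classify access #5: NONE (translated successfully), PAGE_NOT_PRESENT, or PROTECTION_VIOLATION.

Walk each access:
#0 VA=0x30021FE (r,kernel):
  L0 @0x15[24] → 0x19007  P=1,RW=1,US=1,PS=0
  L1 @0x19[2] → 0x1C007  P=1,RW=1,US=1,PS=0
  ⇒ phys 0x1C1FE  [2 reads]
#1 VA=0x30021FE (r,kernel):
  TLB hit vpn=0x3002 → PA=0x1C1FE
#2 VA=0x1C0078B (r,kernel):
  L0 @0x15[14] → 0x1D006  P=0,RW=1,US=1,PS=0
  ⇒ fault: PAGE_NOT_PRESENT  — 1 lookups
#3 VA=0x2000FD2 (r,kernel):
  L0 @0x15[16] → 0x35000  P=0,RW=0,US=0,PS=0
  ⇒ fault: PAGE_NOT_PRESENT  — 1 lookups
#4 VA=0x20E560 (r,kernel):
  L0 @0x15[1] → 0x1D007  P=1,RW=1,US=1,PS=0
  L1 @0x1D[14] → 0x1F007  P=1,RW=1,US=1,PS=0
  ⇒ phys 0x1F560  [2 reads]
#5 VA=0x2A05423 (r,kernel):
  L0 @0x15[21] → 0x22007  P=1,RW=1,US=1,PS=0
  L1 @0x22[5] → 0x25007  P=1,RW=1,US=1,PS=0
  ⇒ phys 0x25423  [2 reads]
#6 VA=0x3E00C73 (r,kernel):
  L0 @0x15[31] → 0x8000  P=0,RW=0,US=0,PS=0
  ⇒ fault: PAGE_NOT_PRESENT  — 1 lookups
#7 VA=0x3602E5F (r,kernel):
  L0 @0x15[27] → 0x29007  P=1,RW=1,US=1,PS=0
  L1 @0x29[2] → 0x2D007  P=1,RW=1,US=1,PS=0
  ⇒ phys 0x2DE5F  [2 reads]

Access #5 fault: NONE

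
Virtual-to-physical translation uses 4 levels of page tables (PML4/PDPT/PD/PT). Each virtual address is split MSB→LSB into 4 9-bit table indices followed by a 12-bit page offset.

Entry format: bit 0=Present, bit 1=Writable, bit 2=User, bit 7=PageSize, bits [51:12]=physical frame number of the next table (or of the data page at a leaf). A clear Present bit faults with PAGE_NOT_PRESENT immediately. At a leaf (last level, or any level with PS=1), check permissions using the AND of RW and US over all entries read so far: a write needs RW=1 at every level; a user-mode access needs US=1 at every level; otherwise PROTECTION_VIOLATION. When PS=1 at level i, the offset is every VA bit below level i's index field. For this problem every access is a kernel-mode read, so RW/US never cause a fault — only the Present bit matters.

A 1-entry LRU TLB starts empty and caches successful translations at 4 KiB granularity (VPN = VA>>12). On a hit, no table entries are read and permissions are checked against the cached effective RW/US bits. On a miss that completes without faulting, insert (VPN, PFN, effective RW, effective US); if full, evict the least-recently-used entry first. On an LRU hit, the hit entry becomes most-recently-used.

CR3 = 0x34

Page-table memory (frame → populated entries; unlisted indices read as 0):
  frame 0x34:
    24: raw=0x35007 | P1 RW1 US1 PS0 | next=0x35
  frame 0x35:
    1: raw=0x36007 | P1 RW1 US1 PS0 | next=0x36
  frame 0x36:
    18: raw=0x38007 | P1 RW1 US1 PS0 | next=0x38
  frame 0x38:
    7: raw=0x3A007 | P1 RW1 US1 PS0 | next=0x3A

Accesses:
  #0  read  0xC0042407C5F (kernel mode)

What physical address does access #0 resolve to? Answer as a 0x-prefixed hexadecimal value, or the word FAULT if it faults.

Trace:
#0 VA=0xC0042407C5F (r,kernel):
  L0: frame=0x34 idx=24 entry=0x35007 [P=1 RW=1 US=1 PS=0]
  L1: frame=0x35 idx=1 entry=0x36007 [P=1 RW=1 US=1 PS=0]
  L2: frame=0x36 idx=18 entry=0x38007 [P=1 RW=1 US=1 PS=0]
  L3: frame=0x38 idx=7 entry=0x3A007 [P=1 RW=1 US=1 PS=0]
  ✓ 0x3AC5F  — 4 lookups

Access #0 PA: 0x3AC5F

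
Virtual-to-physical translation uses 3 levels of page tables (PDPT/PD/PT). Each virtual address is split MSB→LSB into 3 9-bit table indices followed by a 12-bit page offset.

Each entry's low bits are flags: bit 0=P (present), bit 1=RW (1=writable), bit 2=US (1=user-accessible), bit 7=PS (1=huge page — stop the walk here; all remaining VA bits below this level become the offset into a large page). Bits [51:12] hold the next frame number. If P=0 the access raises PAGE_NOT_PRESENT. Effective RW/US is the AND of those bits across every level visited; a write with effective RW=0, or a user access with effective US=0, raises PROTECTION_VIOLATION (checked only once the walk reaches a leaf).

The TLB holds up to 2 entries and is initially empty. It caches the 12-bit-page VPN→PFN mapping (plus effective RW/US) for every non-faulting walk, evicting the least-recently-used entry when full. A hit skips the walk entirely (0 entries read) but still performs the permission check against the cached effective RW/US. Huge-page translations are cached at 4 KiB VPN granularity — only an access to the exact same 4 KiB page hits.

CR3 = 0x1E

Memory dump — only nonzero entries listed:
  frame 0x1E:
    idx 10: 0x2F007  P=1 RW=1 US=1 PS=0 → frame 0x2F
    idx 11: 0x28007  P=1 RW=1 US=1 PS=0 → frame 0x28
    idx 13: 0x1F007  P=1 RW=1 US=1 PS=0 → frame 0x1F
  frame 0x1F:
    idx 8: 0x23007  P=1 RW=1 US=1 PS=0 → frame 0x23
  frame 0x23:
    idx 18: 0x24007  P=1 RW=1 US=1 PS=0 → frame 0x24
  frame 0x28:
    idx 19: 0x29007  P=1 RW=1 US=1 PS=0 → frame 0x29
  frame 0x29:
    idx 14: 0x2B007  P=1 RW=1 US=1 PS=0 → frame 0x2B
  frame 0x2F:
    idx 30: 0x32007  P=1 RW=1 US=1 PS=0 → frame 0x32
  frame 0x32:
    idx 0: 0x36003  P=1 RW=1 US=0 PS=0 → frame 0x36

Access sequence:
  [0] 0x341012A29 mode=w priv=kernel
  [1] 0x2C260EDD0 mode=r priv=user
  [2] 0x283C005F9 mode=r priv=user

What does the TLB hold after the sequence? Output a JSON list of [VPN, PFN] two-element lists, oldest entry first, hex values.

Trace:
#0 VA=0x341012A29 (w,kernel):
  lvl0: tbl 0x1E, slot 13 ⇒ 0x1F007 (P1/RW1/US1/PS0)
  lvl1: tbl 0x1F, slot 8 ⇒ 0x23007 (P1/RW1/US1/PS0)
  lvl2: tbl 0x23, slot 18 ⇒ 0x24007 (P1/RW1/US1/PS0)
  → PA=0x24A29  (3 entries read)
#1 VA=0x2C260EDD0 (r,user):
  lvl0: tbl 0x1E, slot 11 ⇒ 0x28007 (P1/RW1/US1/PS0)
  lvl1: tbl 0x28, slot 19 ⇒ 0x29007 (P1/RW1/US1/PS0)
  lvl2: tbl 0x29, slot 14 ⇒ 0x2B007 (P1/RW1/US1/PS0)
  → PA=0x2BDD0  (3 entries read)
#2 VA=0x283C005F9 (r,user):
  lvl0: tbl 0x1E, slot 10 ⇒ 0x2F007 (P1/RW1/US1/PS0)
  lvl1: tbl 0x2F, slot 30 ⇒ 0x32007 (P1/RW1/US1/PS0)
  lvl2: tbl 0x32, slot 0 ⇒ 0x36003 (P1/RW1/US0/PS0)
  → PROTECTION_VIOLATION  (3 entries read)

TLB: [["0x341012", "0x24"], ["0x2C260E", "0x2B"]]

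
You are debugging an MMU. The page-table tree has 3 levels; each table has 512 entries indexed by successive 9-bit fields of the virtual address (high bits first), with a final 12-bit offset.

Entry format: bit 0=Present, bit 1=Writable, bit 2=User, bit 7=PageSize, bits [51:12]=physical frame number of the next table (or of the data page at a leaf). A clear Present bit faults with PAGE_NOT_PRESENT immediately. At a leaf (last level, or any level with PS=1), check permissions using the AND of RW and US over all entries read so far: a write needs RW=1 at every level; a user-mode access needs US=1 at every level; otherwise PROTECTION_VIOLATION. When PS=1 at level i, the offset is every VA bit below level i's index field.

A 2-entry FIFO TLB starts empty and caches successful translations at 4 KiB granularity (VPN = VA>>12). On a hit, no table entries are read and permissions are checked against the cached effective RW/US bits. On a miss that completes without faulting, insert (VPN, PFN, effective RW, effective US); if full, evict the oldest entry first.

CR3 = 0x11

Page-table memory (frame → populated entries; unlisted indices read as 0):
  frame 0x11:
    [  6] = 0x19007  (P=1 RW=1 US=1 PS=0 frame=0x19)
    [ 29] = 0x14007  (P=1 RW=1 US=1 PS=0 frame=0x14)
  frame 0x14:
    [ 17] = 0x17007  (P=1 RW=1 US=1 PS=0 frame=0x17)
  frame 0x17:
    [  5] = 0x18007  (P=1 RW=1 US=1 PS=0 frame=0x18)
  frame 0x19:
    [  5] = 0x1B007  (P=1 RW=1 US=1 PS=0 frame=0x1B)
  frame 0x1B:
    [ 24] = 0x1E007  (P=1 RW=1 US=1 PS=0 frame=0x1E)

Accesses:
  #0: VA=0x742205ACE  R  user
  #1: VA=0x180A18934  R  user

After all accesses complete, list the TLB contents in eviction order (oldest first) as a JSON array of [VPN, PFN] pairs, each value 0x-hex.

Trace:
#0 VA=0x742205ACE (r,user):
  [0] read 0x11 idx=29: raw=0x14007 flags P=1 W=1 U=1 S=0
  [1] read 0x14 idx=17: raw=0x17007 flags P=1 W=1 U=1 S=0
  [2] read 0x17 idx=5: raw=0x18007 flags P=1 W=1 U=1 S=0
  ⇒ phys 0x18ACE  [3 reads]
#1 VA=0x180A18934 (r,user):
  [0] read 0x11 idx=6: raw=0x19007 flags P=1 W=1 U=1 S=0
  [1] read 0x19 idx=5: raw=0x1B007 flags P=1 W=1 U=1 S=0
  [2] read 0x1B idx=24: raw=0x1E007 flags P=1 W=1 U=1 S=0
  ⇒ phys 0x1E934  [3 reads]

TLB: [["0x742205", "0x18"], ["0x180A18", "0x1E"]]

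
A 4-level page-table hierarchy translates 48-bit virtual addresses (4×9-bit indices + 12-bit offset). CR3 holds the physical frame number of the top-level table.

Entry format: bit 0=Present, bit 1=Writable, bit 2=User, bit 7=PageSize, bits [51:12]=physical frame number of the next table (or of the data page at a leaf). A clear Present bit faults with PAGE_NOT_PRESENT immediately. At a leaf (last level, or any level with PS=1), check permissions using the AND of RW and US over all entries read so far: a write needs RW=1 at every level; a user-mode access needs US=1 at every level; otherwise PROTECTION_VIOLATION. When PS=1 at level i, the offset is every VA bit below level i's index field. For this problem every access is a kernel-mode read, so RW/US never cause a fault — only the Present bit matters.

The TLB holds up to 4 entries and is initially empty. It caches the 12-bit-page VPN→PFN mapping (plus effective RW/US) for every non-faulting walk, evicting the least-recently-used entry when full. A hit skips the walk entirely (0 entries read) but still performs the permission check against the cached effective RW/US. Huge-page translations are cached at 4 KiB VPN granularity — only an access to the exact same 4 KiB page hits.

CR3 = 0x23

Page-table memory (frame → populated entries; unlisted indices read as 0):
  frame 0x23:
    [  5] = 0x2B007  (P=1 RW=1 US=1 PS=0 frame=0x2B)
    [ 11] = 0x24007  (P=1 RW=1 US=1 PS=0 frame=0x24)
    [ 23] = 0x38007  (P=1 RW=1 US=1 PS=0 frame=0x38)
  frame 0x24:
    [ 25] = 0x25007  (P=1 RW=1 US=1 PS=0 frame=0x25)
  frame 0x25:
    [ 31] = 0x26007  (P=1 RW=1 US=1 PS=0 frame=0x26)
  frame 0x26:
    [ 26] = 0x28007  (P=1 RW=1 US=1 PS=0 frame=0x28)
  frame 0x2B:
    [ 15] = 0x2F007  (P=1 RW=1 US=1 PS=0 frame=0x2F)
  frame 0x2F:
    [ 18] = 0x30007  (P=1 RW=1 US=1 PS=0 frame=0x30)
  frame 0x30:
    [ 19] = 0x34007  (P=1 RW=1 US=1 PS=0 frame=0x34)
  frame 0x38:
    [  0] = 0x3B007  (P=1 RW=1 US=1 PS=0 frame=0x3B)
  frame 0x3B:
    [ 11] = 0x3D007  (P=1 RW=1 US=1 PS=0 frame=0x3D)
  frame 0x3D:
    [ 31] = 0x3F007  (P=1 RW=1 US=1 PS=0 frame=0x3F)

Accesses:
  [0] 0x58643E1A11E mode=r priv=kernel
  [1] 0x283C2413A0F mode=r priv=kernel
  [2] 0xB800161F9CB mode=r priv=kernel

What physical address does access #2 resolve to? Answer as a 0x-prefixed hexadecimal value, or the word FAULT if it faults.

Walk each access:
#0 VA=0x58643E1A11E (r,kernel):
  L0 @0x23[11] → 0x24007  P=1,RW=1,US=1,PS=0
  L1 @0x24[25] → 0x25007  P=1,RW=1,US=1,PS=0
  L2 @0x25[31] → 0x26007  P=1,RW=1,US=1,PS=0
  L3 @0x26[26] → 0x28007  P=1,RW=1,US=1,PS=0
  ✓ 0x2811E  — 4 lookups
#1 VA=0x283C2413A0F (r,kernel):
  L0 @0x23[5] → 0x2B007  P=1,RW=1,US=1,PS=0
  L1 @0x2B[15] → 0x2F007  P=1,RW=1,US=1,PS=0
  L2 @0x2F[18] → 0x30007  P=1,RW=1,US=1,PS=0
  L3 @0x30[19] → 0x34007  P=1,RW=1,US=1,PS=0
  ✓ 0x34A0F  — 4 lookups
#2 VA=0xB800161F9CB (r,kernel):
  L0 @0x23[23] → 0x38007  P=1,RW=1,US=1,PS=0
  L1 @0x38[0] → 0x3B007  P=1,RW=1,US=1,PS=0
  L2 @0x3B[11] → 0x3D007  P=1,RW=1,US=1,PS=0
  L3 @0x3D[31] → 0x3F007  P=1,RW=1,US=1,PS=0
  ✓ 0x3F9CB  — 4 lookups

Access #2 PA: 0x3F9CB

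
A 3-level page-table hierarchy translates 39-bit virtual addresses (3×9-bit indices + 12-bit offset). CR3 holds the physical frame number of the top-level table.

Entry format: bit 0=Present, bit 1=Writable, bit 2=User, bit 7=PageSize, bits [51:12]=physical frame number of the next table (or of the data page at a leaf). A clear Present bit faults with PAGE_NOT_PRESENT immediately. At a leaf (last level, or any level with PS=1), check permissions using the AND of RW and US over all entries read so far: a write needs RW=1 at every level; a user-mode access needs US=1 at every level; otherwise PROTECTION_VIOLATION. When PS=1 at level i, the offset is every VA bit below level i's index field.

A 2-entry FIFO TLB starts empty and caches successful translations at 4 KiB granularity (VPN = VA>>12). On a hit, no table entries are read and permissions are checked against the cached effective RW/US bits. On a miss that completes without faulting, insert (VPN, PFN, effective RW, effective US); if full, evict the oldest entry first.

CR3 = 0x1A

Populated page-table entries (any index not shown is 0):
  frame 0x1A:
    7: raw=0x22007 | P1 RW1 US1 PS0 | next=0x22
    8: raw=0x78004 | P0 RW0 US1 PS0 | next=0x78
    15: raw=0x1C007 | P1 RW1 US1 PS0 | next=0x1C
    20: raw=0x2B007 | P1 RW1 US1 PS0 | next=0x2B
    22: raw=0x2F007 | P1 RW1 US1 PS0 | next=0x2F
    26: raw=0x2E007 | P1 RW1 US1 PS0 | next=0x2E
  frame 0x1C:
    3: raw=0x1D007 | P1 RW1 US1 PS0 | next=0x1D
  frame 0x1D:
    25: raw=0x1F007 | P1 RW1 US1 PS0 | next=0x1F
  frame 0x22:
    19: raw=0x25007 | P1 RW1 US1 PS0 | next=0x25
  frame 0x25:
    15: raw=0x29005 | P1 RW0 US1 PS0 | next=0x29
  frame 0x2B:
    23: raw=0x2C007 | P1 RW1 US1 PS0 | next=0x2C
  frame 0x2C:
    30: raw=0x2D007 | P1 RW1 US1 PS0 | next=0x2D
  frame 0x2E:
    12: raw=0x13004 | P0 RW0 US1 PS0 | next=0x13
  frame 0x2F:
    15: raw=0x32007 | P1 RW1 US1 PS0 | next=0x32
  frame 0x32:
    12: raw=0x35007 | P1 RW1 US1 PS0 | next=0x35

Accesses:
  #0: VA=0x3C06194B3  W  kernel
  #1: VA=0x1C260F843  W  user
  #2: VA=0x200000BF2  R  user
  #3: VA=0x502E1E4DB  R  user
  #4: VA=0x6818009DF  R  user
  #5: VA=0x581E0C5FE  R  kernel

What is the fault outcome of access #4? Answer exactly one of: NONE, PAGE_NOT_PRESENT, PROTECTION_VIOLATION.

Per-access translation:
#0 VA=0x3C06194B3 (w,kernel):
  L0: frame=0x1A idx=15 entry=0x1C007 [P=1 RW=1 US=1 PS=0]
  L1: frame=0x1C idx=3 entry=0x1D007 [P=1 RW=1 US=1 PS=0]
  L2: frame=0x1D idx=25 entry=0x1F007 [P=1 RW=1 US=1 PS=0]
  ✓ 0x1F4B3  — 3 lookups
#1 VA=0x1C260F843 (w,user):
  L0: frame=0x1A idx=7 entry=0x22007 [P=1 RW=1 US=1 PS=0]
  L1: frame=0x22 idx=19 entry=0x25007 [P=1 RW=1 US=1 PS=0]
  L2: frame=0x25 idx=15 entry=0x29005 [P=1 RW=0 US=1 PS=0]
  ⇒ fault: PROTECTION_VIOLATION  — 3 lookups
#2 VA=0x200000BF2 (r,user):
  L0: frame=0x1A idx=8 entry=0x78004 [P=0 RW=0 US=1 PS=0]
  ⇒ fault: PAGE_NOT_PRESENT  — 1 lookups
#3 VA=0x502E1E4DB (r,user):
  L0: frame=0x1A idx=20 entry=0x2B007 [P=1 RW=1 US=1 PS=0]
  L1: frame=0x2B idx=23 entry=0x2C007 [P=1 RW=1 US=1 PS=0]
  L2: frame=0x2C idx=30 entry=0x2D007 [P=1 RW=1 US=1 PS=0]
  ✓ 0x2D4DB  — 3 lookups
#4 VA=0x6818009DF (r,user):
  L0: frame=0x1A idx=26 entry=0x2E007 [P=1 RW=1 US=1 PS=0]
  L1: frame=0x2E idx=12 entry=0x13004 [P=0 RW=0 US=1 PS=0]
  ⇒ fault: PAGE_NOT_PRESENT  — 2 lookups
#5 VA=0x581E0C5FE (r,kernel):
  L0: frame=0x1A idx=22 entry=0x2F007 [P=1 RW=1 US=1 PS=0]
  L1: frame=0x2F idx=15 entry=0x32007 [P=1 RW=1 US=1 PS=0]
  L2: frame=0x32 idx=12 entry=0x35007 [P=1 RW=1 US=1 PS=0]
  ✓ 0x355FE  — 3 lookups

Access #4 fault: PAGE_NOT_PRESENT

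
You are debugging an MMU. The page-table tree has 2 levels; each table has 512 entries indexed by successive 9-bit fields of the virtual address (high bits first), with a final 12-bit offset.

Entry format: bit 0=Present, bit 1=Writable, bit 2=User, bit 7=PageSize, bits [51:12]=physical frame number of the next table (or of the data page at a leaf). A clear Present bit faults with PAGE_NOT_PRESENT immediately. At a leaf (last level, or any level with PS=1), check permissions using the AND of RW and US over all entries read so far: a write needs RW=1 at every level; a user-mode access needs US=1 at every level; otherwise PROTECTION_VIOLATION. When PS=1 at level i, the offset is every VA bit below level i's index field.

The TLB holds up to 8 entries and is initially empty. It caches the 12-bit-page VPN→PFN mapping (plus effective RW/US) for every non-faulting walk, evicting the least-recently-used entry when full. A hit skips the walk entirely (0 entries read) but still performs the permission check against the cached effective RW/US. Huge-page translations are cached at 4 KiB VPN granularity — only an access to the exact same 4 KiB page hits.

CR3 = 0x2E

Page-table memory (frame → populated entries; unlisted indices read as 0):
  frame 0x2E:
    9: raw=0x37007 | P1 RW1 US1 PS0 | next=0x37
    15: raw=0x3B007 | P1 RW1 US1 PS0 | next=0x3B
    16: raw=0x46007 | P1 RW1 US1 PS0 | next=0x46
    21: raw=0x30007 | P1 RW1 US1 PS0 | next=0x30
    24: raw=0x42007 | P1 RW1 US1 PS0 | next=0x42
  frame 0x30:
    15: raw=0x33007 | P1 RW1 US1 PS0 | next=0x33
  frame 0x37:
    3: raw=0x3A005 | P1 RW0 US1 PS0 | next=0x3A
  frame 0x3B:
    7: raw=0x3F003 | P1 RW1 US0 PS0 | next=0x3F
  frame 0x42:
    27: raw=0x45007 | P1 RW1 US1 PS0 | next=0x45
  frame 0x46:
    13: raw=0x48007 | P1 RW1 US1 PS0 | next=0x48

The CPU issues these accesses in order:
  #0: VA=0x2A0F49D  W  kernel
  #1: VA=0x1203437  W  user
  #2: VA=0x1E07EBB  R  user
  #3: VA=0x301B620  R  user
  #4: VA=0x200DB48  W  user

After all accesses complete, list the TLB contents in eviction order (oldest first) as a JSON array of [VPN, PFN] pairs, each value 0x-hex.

Trace:
#0 VA=0x2A0F49D (w,kernel):
  L0: frame=0x2E idx=21 entry=0x30007 [P=1 RW=1 US=1 PS=0]
  L1: frame=0x30 idx=15 entry=0x33007 [P=1 RW=1 US=1 PS=0]
  ✓ 0x3349D  — 2 lookups
#1 VA=0x1203437 (w,user):
  L0: frame=0x2E idx=9 entry=0x37007 [P=1 RW=1 US=1 PS=0]
  L1: frame=0x37 idx=3 entry=0x3A005 [P=1 RW=0 US=1 PS=0]
  → PROTECTION_VIOLATION  (2 entries read)
#2 VA=0x1E07EBB (r,user):
  L0: frame=0x2E idx=15 entry=0x3B007 [P=1 RW=1 US=1 PS=0]
  L1: frame=0x3B idx=7 entry=0x3F003 [P=1 RW=1 US=0 PS=0]
  → PROTECTION_VIOLATION  (2 entries read)
#3 VA=0x301B620 (r,user):
  L0: frame=0x2E idx=24 entry=0x42007 [P=1 RW=1 US=1 PS=0]
  L1: frame=0x42 idx=27 entry=0x45007 [P=1 RW=1 US=1 PS=0]
  ✓ 0x45620  — 2 lookups
#4 VA=0x200DB48 (w,user):
  L0: frame=0x2E idx=16 entry=0x46007 [P=1 RW=1 US=1 PS=0]
  L1: frame=0x46 idx=13 entry=0x48007 [P=1 RW=1 US=1 PS=0]
  ✓ 0x48B48  — 2 lookups

TLB: [["0x2A0F", "0x33"], ["0x301B", "0x45"], ["0x200D", "0x48"]]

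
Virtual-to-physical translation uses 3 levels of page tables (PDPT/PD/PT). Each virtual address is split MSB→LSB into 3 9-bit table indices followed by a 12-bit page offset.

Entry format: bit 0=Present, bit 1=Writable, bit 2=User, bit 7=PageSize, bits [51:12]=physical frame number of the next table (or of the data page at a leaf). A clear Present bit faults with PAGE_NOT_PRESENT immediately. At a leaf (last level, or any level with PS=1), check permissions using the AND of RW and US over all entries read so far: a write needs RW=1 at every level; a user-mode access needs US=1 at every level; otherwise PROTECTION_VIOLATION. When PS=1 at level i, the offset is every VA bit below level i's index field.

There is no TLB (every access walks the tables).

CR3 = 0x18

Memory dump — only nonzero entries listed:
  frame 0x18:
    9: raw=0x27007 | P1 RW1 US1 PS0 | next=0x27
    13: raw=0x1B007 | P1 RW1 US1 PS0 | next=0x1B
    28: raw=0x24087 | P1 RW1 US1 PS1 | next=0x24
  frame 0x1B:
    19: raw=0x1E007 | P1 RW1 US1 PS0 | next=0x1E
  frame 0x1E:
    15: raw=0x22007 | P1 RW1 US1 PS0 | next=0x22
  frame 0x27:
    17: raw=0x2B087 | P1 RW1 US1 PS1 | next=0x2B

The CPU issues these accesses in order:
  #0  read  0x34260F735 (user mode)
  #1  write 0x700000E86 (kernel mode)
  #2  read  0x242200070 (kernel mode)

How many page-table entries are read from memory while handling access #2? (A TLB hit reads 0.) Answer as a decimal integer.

Per-access translation:
#0 VA=0x34260F735 (r,user):
  L0: frame=0x18 idx=13 entry=0x1B007 [P=1 RW=1 US=1 PS=0]
  L1: frame=0x1B idx=19 entry=0x1E007 [P=1 RW=1 US=1 PS=0]
  L2: frame=0x1E idx=15 entry=0x22007 [P=1 RW=1 US=1 PS=0]
  ✓ 0x22735  — 3 lookups
#1 VA=0x700000E86 (w,kernel):
  L0: frame=0x18 idx=28 entry=0x24087 [P=1 RW=1 US=1 PS=1]
  ✓ 0x24E86 (huge @L0)  — 1 lookups
#2 VA=0x242200070 (r,kernel):
  L0: frame=0x18 idx=9 entry=0x27007 [P=1 RW=1 US=1 PS=0]
  L1: frame=0x27 idx=17 entry=0x2B087 [P=1 RW=1 US=1 PS=1]
  ✓ 0x2B070 (huge @L1)  — 2 lookups

Entries read for #2: 2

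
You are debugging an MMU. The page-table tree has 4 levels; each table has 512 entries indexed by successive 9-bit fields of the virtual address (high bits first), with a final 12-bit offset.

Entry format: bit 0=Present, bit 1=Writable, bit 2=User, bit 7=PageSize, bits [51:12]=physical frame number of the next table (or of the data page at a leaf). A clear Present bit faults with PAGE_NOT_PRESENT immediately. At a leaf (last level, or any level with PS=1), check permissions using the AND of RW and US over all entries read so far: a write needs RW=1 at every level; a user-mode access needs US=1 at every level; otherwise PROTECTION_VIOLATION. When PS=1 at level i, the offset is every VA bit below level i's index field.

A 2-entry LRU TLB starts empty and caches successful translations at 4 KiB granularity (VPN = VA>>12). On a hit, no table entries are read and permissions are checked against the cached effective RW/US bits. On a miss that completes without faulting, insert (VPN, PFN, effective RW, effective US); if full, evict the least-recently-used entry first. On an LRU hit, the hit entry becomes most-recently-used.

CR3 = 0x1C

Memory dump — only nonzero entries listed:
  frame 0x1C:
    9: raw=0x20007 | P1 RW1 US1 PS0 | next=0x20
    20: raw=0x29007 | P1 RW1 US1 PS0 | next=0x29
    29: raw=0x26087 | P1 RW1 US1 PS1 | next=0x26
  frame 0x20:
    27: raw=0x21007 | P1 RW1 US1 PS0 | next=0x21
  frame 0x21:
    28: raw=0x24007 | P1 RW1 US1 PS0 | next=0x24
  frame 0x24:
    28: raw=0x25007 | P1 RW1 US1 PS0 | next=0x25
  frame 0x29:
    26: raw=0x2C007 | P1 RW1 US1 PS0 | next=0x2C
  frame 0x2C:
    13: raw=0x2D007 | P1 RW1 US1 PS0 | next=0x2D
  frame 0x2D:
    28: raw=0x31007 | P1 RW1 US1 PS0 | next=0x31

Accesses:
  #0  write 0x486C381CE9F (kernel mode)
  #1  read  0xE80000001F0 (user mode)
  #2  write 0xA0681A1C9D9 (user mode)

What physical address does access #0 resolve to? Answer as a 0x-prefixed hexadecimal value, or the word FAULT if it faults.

Walk each access:
#0 VA=0x486C381CE9F (w,kernel):
  lvl0: tbl 0x1C, slot 9 ⇒ 0x20007 (P1/RW1/US1/PS0)
  lvl1: tbl 0x20, slot 27 ⇒ 0x21007 (P1/RW1/US1/PS0)
  lvl2: tbl 0x21, slot 28 ⇒ 0x24007 (P1/RW1/US1/PS0)
  lvl3: tbl 0x24, slot 28 ⇒ 0x25007 (P1/RW1/US1/PS0)
  ⇒ phys 0x25E9F  [4 reads]
#1 VA=0xE80000001F0 (r,user):
  lvl0: tbl 0x1C, slot 29 ⇒ 0x26087 (P1/RW1/US1/PS1)
  ⇒ phys 0x261F0 (huge @L0)  [1 reads]
#2 VA=0xA0681A1C9D9 (w,user):
  lvl0: tbl 0x1C, slot 20 ⇒ 0x29007 (P1/RW1/US1/PS0)
  lvl1: tbl 0x29, slot 26 ⇒ 0x2C007 (P1/RW1/US1/PS0)
  lvl2: tbl 0x2C, slot 13 ⇒ 0x2D007 (P1/RW1/US1/PS0)
  lvl3: tbl 0x2D, slot 28 ⇒ 0x31007 (P1/RW1/US1/PS0)
  ⇒ phys 0x319D9  [4 reads]

Access #0 PA: 0x25E9F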